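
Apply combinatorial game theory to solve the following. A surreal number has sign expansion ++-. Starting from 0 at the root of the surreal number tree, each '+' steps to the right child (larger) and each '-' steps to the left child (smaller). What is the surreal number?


Sign expansion: ++-
Rule: track bounds (lo, hi), initially (-inf, +inf). On '+', the current value becomes lo and we move to the simplest number in (value, hi): value + 1 if hi = +inf, otherwise the midpoint (value + hi)/2. On '-', the current value becomes hi and we move to value - 1 if lo = -inf, otherwise the midpoint (lo + value)/2.
Start at 0.
Step 1: sign = +, move right. Bounds: (0, +inf). Value = 1
Step 2: sign = +, move right. Bounds: (1, +inf). Value = 2
Step 3: sign = -, move left. Bounds: (1, 2). Value = 3/2
The surreal number with sign expansion ++- is 3/2.

3/2


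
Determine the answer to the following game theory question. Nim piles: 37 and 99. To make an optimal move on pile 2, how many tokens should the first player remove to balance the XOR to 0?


Piles: 37 and 99
Current XOR: 37 XOR 99 = 70 (non-zero, so this is an N-position).
To make the XOR zero, we need to find a move that balances the piles.
For pile 2 (size 99): target = 99 XOR 70 = 37
We reduce pile 2 from 99 to 37.
Tokens removed: 99 - 37 = 62
Verification: 37 XOR 37 = 0

62


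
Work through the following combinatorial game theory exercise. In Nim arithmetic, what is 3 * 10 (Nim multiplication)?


Nim multiplication is bilinear over XOR: (u XOR v) * w = (u*w) XOR (v*w).
So we split each operand into its bit components and XOR the pairwise Nim products.
3 = 1 + 2 (as XOR of powers of 2).
10 = 2 + 8 (as XOR of powers of 2).
Using the standard Nim-product table on single bits:
  2*2 = 3,   2*4 = 8,   2*8 = 12,
  4*4 = 6,   4*8 = 11,  8*8 = 13,
and  1*x = x (identity), k*l = l*k (commutative).
Pairwise Nim products:
  1 * 2 = 2
  1 * 8 = 8
  2 * 2 = 3
  2 * 8 = 12
XOR them: 2 XOR 8 XOR 3 XOR 12 = 5.
Result: 3 * 10 = 5 (in Nim).

5


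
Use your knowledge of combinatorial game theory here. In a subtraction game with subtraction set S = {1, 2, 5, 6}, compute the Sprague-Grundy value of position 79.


The subtraction set is S = {1, 2, 5, 6}.
G(k) = mex{ G(k - s) : s in S, s <= k }. We compute iteratively: G(0) = 0.
G(1) = mex({0}) = 1
G(2) = mex({0, 1}) = 2
G(3) = mex({1, 2}) = 0
G(4) = mex({0, 2}) = 1
G(5) = mex({0, 1}) = 2
G(6) = mex({0, 1, 2}) = 3
G(7) = mex({1, 2, 3}) = 0
G(8) = mex({0, 2, 3}) = 1
G(9) = mex({0, 1}) = 2
G(10) = mex({1, 2}) = 0
G(11) = mex({0, 2, 3}) = 1
G(12) = mex({0, 1, 3}) = 2
Observe that G(7)..G(12) = 0, 1, 2, 0, 1, 2 repeats G(0)..G(5) = 0, 1, 2, 0, 1, 2.
For k >= max(S) = 6, G(k) is determined by the previous 6 values G(k-6)..G(k-1); a window of 6 consecutive values has recurred shifted by 7, so by induction G(k + 7) = G(k) for all k >= 0: the sequence is periodic from the start with period 7.
One period: G(0..6) = 0, 1, 2, 0, 1, 2, 3.
79 mod 7 = 2, so G(79) = G(2) = 2.

2


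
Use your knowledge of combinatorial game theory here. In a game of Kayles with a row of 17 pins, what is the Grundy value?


Kayles: a move removes 1 or 2 adjacent pins from a contiguous row.
Removing pins from a row of k leaves two independent rows (a, b) with a + b = k - 1 (one pin) or a + b = k - 2 (two pins); an end removal gives a = 0.
By Sprague-Grundy, G(k) = mex{ G(a) XOR G(b) } over all these splits. G(0) = 0.
G(1): splits (0,0):0^0=0 -> mex({0}) = 1
G(2): splits (0,1):0^1=1 (0,0):0^0=0 -> mex({0, 1}) = 2
G(3): splits (0,2):0^2=2 (1,1):1^1=0 (0,1):0^1=1 -> mex({0, 1, 2}) = 3
G(4): splits (0,3):0^3=3 (1,2):1^2=3 (0,2):0^2=2 (1,1):1^1=0 -> mex({0, 2, 3}) = 1
G(5): splits (0,4):0^1=1 (1,3):1^3=2 (2,2):2^2=0 (0,3):0^3=3 (1,2):1^2=3 -> mex({0, 1, 2, 3}) = 4
G(6) = mex({0, 1, 2, 4}) = 3
G(7) = mex({0, 1, 3, 4, 5}) = 2
G(8) = mex({0, 2, 3, 5, 6}) = 1
G(9) = mex({0, 1, 2, 3, 6, 7}) = 4
G(10) = mex({0, 1, 3, 4, 5, 7}) = 2
G(11) = mex({0, 1, 2, 3, 4, 5}) = 6
G(12) = mex({0, 1, 2, 3, 5, 6, 7}) = 4
G(13) = mex({0, 2, 3, 4, 6, 7}) = 1
G(14) = mex({0, 1, 4, 5, 6, 7}) = 2
G(15) = mex({0, 1, 2, 3, 4, 5, 6}) = 7
G(16) = mex({0, 2, 3, 5, 6, 7}) = 1
G(17) = mex({0, 1, 2, 3, 5, 6, 7}) = 4
Therefore G(17) = 4.

4


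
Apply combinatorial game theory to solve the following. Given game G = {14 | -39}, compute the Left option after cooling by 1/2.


Original game: {14 | -39} (a switch {a | b} with a > b).
Cooling by t (for t below the temperature (a - b)/2 = 53/2) taxes each move by t: {a | b} cooled by t is {a - t | b + t}.
Cooling amount: t = 1/2
Cooled Left option: 14 - 1/2 = 27/2
Cooled Right option: -39 + 1/2 = -77/2
Cooled game: {27/2 | -77/2}
Left option = 27/2

27/2


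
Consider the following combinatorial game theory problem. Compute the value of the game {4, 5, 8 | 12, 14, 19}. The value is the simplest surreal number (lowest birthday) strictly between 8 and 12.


Left options: {4, 5, 8}, max = 8
Right options: {12, 14, 19}, min = 12
All options are numbers and max(Left) < min(Right), so by the simplicity theorem the value is the simplest (earliest-born) number strictly between 8 and 12.
Integers 9 through 11 all lie strictly between 8 and 12.
Among integers, the simplest (lowest birthday = smallest |n|; 0 is born on day 0, +-n on day n) is 9.
No non-integer in the interval can be simpler: if x is a non-integer in the interval, then floor(x) or ceil(x) also lies in the interval (the interval contains an integer), and both are proper prefixes of x's sign expansion, i.e. born earlier. So the game value is 9.
Game value = 9

9


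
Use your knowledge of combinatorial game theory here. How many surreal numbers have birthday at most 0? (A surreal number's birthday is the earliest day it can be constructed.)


Day 0: {|} = 0 is born. Count = 1.
Day n: the number of surreal numbers born by day n is 2^(n+1) - 1.
By day 0: 2^1 - 1 = 1
By day 0: 1 surreal numbers.

1


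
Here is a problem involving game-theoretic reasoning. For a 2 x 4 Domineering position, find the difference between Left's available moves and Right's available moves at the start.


Board is 2 x 4 (rows x cols).
Left (vertical) placements: (rows-1) * cols = 1 * 4 = 4
Right (horizontal) placements: rows * (cols-1) = 2 * 3 = 6
Advantage = Left - Right = 4 - 6 = -2

-2


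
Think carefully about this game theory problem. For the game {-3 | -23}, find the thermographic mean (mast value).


Game = {-3 | -23}, a switch {a | b} with numbers a > b.
Its thermograph has left wall a - t and right wall b + t, which meet at t = (a - b)/2, where both equal (a + b)/2. So the mast (mean value) is at (a + b)/2.
Mean = (-3 + (-23))/2 = -26/2 = -13

-13


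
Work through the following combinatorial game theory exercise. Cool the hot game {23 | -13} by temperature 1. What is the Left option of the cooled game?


Original game: {23 | -13} (a switch {a | b} with a > b).
Cooling by t (for t below the temperature (a - b)/2 = 18) taxes each move by t: {a | b} cooled by t is {a - t | b + t}.
Cooling amount: t = 1
Cooled Left option: 23 - 1 = 22
Cooled Right option: -13 + 1 = -12
Cooled game: {22 | -12}
Left option = 22

22


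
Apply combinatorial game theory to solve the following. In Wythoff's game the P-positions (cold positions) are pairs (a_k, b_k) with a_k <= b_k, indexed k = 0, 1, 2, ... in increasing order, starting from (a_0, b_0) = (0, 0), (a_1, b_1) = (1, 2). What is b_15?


By Wythoff's theorem, a_k = floor(k * phi) and b_k = floor(k * phi^2) = a_k + k, where phi = (1 + sqrt(5))/2 is the golden ratio.
phi = (1 + sqrt(5))/2 = 1.618034
phi^2 = phi + 1 = 2.618034
k = 15
k * phi^2 = 15 * 2.618034 = 39.270510
b_15 = floor(k * phi^2) = 39 (check: a_15 + k = 24 + 15 = 39)

39


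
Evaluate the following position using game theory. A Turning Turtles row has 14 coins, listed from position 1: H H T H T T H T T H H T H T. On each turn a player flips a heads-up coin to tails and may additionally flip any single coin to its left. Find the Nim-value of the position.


Coins: H H T H T T H T T H H T H T
Key fact: a single head at position k behaves exactly like a Nim heap of size k (turning it to T and optionally flipping a coin at j < k corresponds to moving the heap from k to j, or to 0), and heads combine as a disjunctive sum (two heads at the same place would cancel, matching j XOR j = 0). So the Nim-value is the XOR of the 1-indexed positions of the heads.
Face-up positions (1-indexed): [1, 2, 4, 7, 10, 11, 13]
XOR 0 with 1: 0 XOR 1 = 1
XOR 1 with 2: 1 XOR 2 = 3
XOR 3 with 4: 3 XOR 4 = 7
XOR 7 with 7: 7 XOR 7 = 0
XOR 0 with 10: 0 XOR 10 = 10
XOR 10 with 11: 10 XOR 11 = 1
XOR 1 with 13: 1 XOR 13 = 12
Nim-value = 12

12


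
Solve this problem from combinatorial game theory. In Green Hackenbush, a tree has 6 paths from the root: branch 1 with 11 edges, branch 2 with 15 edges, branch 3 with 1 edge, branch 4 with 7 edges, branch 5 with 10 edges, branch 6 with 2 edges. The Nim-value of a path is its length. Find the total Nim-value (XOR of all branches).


The tree has 6 branches from the ground vertex.
In Green Hackenbush, the Nim-value of a simple path of length k is k.
Branch 1: length 11, Nim-value = 11
Branch 2: length 15, Nim-value = 15
Branch 3: length 1, Nim-value = 1
Branch 4: length 7, Nim-value = 7
Branch 5: length 10, Nim-value = 10
Branch 6: length 2, Nim-value = 2
Total Nim-value = XOR of all branch values:
0 XOR 11 = 11
11 XOR 15 = 4
4 XOR 1 = 5
5 XOR 7 = 2
2 XOR 10 = 8
8 XOR 2 = 10
Nim-value of the tree = 10

10


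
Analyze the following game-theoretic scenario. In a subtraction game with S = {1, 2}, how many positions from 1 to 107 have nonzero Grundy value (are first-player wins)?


Subtraction set S = {1, 2}, so G(n) = n mod 3.
G(n) = 0 when n is a multiple of 3.
Multiples of 3 in [1, 107]: 35
N-positions (nonzero Grundy) = 107 - 35 = 72

72


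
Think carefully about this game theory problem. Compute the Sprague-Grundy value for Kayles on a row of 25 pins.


Kayles: a move removes 1 or 2 adjacent pins from a contiguous row.
Removing pins from a row of k leaves two independent rows (a, b) with a + b = k - 1 (one pin) or a + b = k - 2 (two pins); an end removal gives a = 0.
By Sprague-Grundy, G(k) = mex{ G(a) XOR G(b) } over all these splits. G(0) = 0.
G(1): splits (0,0):0^0=0 -> mex({0}) = 1
G(2): splits (0,1):0^1=1 (0,0):0^0=0 -> mex({0, 1}) = 2
G(3): splits (0,2):0^2=2 (1,1):1^1=0 (0,1):0^1=1 -> mex({0, 1, 2}) = 3
G(4): splits (0,3):0^3=3 (1,2):1^2=3 (0,2):0^2=2 (1,1):1^1=0 -> mex({0, 2, 3}) = 1
G(5): splits (0,4):0^1=1 (1,3):1^3=2 (2,2):2^2=0 (0,3):0^3=3 (1,2):1^2=3 -> mex({0, 1, 2, 3}) = 4
G(6) = mex({0, 1, 2, 4}) = 3
G(7) = mex({0, 1, 3, 4, 5}) = 2
G(8) = mex({0, 2, 3, 5, 6}) = 1
G(9) = mex({0, 1, 2, 3, 6, 7}) = 4
G(10) = mex({0, 1, 3, 4, 5, 7}) = 2
G(11) = mex({0, 1, 2, 3, 4, 5}) = 6
G(12) = mex({0, 1, 2, 3, 5, 6, 7}) = 4
G(13) = mex({0, 2, 3, 4, 6, 7}) = 1
G(14) = mex({0, 1, 4, 5, 6, 7}) = 2
G(15) = mex({0, 1, 2, 3, 4, 5, 6}) = 7
G(16) = mex({0, 2, 3, 5, 6, 7}) = 1
G(17) = mex({0, 1, 2, 3, 5, 6, 7}) = 4
G(18) = mex({0, 1, 2, 4, 5, 6}) = 3
G(19) = mex({0, 1, 3, 4, 5, 7}) = 2
G(20) = mex({0, 2, 3, 4, 5, 6, 7}) = 1
G(21) = mex({0, 1, 2, 3, 5, 6, 7}) = 4
G(22) = mex({0, 1, 2, 3, 4, 5, 7}) = 6
G(23) = mex({0, 1, 2, 3, 4, 5, 6}) = 7
G(24) = mex({0, 1, 2, 3, 5, 6, 7}) = 4
G(25) = mex({0, 2, 3, 4, 6, 7}) = 1
Therefore G(25) = 1.

1


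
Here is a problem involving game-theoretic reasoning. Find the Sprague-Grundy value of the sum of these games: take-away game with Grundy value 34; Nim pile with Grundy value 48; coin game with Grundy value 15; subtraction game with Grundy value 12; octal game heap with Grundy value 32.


By the Sprague-Grundy theorem, the Grundy value of a sum of games is the XOR of individual Grundy values.
take-away game: Grundy value = 34. Running XOR: 0 XOR 34 = 34
Nim pile: Grundy value = 48. Running XOR: 34 XOR 48 = 18
coin game: Grundy value = 15. Running XOR: 18 XOR 15 = 29
subtraction game: Grundy value = 12. Running XOR: 29 XOR 12 = 17
octal game heap: Grundy value = 32. Running XOR: 17 XOR 32 = 49
The combined Grundy value is 49.

49


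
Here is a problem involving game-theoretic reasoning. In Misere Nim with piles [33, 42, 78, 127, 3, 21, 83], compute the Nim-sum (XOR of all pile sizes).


We need the XOR (exclusive or) of all pile sizes.
After XOR-ing pile 1 (size 33): 0 XOR 33 = 33
After XOR-ing pile 2 (size 42): 33 XOR 42 = 11
After XOR-ing pile 3 (size 78): 11 XOR 78 = 69
After XOR-ing pile 4 (size 127): 69 XOR 127 = 58
After XOR-ing pile 5 (size 3): 58 XOR 3 = 57
After XOR-ing pile 6 (size 21): 57 XOR 21 = 44
After XOR-ing pile 7 (size 83): 44 XOR 83 = 127
The Nim-value of this position is 127.

127


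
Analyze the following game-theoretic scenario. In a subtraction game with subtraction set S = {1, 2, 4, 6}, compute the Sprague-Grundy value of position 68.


The subtraction set is S = {1, 2, 4, 6}.
G(k) = mex{ G(k - s) : s in S, s <= k }. We compute iteratively: G(0) = 0.
G(1) = mex({0}) = 1
G(2) = mex({0, 1}) = 2
G(3) = mex({1, 2}) = 0
G(4) = mex({0, 2}) = 1
G(5) = mex({0, 1}) = 2
G(6) = mex({0, 1, 2}) = 3
G(7) = mex({0, 1, 2, 3}) = 4
G(8) = mex({1, 2, 3, 4}) = 0
G(9) = mex({0, 2, 4}) = 1
G(10) = mex({0, 1, 3}) = 2
G(11) = mex({1, 2, 4}) = 0
G(12) = mex({0, 2, 3}) = 1
G(13) = mex({0, 1, 4}) = 2
Observe that G(8)..G(13) = 0, 1, 2, 0, 1, 2 repeats G(0)..G(5) = 0, 1, 2, 0, 1, 2.
For k >= max(S) = 6, G(k) is determined by the previous 6 values G(k-6)..G(k-1); a window of 6 consecutive values has recurred shifted by 8, so by induction G(k + 8) = G(k) for all k >= 0: the sequence is periodic from the start with period 8.
One period: G(0..7) = 0, 1, 2, 0, 1, 2, 3, 4.
68 mod 8 = 4, so G(68) = G(4) = 1.

1


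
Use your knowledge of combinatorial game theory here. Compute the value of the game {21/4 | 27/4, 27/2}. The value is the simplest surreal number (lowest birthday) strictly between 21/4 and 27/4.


Left options: {21/4}, max = 21/4
Right options: {27/4, 27/2}, min = 27/4
All options are numbers and max(Left) < min(Right), so by the simplicity theorem the value is the simplest (earliest-born) number strictly between 21/4 and 27/4.
The only integer strictly between 21/4 and 27/4 is 6.
No non-integer in the interval can be simpler: if x is a non-integer in the interval, then floor(x) or ceil(x) also lies in the interval (the interval contains an integer), and both are proper prefixes of x's sign expansion, i.e. born earlier. So the game value is 6.
Game value = 6

6


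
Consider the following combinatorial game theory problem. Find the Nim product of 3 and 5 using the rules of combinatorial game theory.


Nim multiplication is bilinear over XOR: (u XOR v) * w = (u*w) XOR (v*w).
So we split each operand into its bit components and XOR the pairwise Nim products.
3 = 1 + 2 (as XOR of powers of 2).
5 = 1 + 4 (as XOR of powers of 2).
Using the standard Nim-product table on single bits:
  2*2 = 3,   2*4 = 8,   2*8 = 12,
  4*4 = 6,   4*8 = 11,  8*8 = 13,
and  1*x = x (identity), k*l = l*k (commutative).
Pairwise Nim products:
  1 * 1 = 1
  1 * 4 = 4
  2 * 1 = 2
  2 * 4 = 8
XOR them: 1 XOR 4 XOR 2 XOR 8 = 15.
Result: 3 * 5 = 15 (in Nim).

15


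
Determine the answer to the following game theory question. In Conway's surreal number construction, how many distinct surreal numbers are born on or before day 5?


Day 0: {|} = 0 is born. Count = 1.
Day n: the number of surreal numbers born by day n is 2^(n+1) - 1.
By day 0: 2^1 - 1 = 1
By day 1: 2^2 - 1 = 3
By day 2: 2^3 - 1 = 7
By day 3: 2^4 - 1 = 15
By day 4: 2^5 - 1 = 31
By day 5: 2^6 - 1 = 63
By day 5: 63 surreal numbers.

63


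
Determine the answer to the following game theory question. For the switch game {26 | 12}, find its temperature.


The game is {26 | 12}, a switch {a | b} with numbers a > b.
Cooling {a | b} by t gives {a - t | b + t}, which stops being hot when a - t = b + t, i.e. at t = (a - b)/2. So the temperature of a switch is (a - b)/2.
Temperature = (Left option - Right option) / 2
= (26 - (12)) / 2
= 14 / 2
= 7

7


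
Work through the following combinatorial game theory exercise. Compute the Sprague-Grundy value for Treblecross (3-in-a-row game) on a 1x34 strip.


Treblecross: place X on empty cells; 3-in-a-row wins.
Playing within two cells of an existing X lets the opponent win at once, so sensible play treats the cells i-2..i+2 around each X as dead. The player left with no safe cell loses, so this is a normal-play take-away game on strips of safe cells.
Placing X at cell i (0-indexed) of a strip of k safe cells leaves independent strips of sizes max(0, i-2) and max(0, k-i-3). Hence G(k) = mex{ G(max(0,i-2)) XOR G(max(0,k-i-3)) : 0 <= i < k }, with G(0) = 0.
G(1): splits (0,0):0^0=0 -> mex({0}) = 1
G(2): splits (0,0):0^0=0 -> mex({0}) = 1
G(3): splits (0,0):0^0=0 -> mex({0}) = 1
G(4): splits (0,1):0^1=1 (0,0):0^0=0 -> mex({0, 1}) = 2
G(5): splits (0,2):0^1=1 (0,1):0^1=1 (0,0):0^0=0 -> mex({0, 1}) = 2
G(6) = mex({1}) = 0
G(7) = mex({0, 1, 2}) = 3
G(8) = mex({0, 1, 2}) = 3
G(9) = mex({0, 2}) = 1
G(10) = mex({0, 2, 3}) = 1
G(11) = mex({0, 3}) = 1
G(12) = mex({1, 3}) = 0
G(13) = mex({0, 1, 2, 3}) = 4
G(14) = mex({0, 1, 2}) = 3
G(15) = mex({0, 1, 2}) = 3
G(16) = mex({0, 1, 2, 4}) = 3
G(17) = mex({0, 1, 3, 4}) = 2
G(18) = mex({0, 1, 3, 4}) = 2
G(19) = mex({0, 1, 3, 5}) = 2
G(20) = mex({0, 1, 2, 3, 5}) = 4
G(21) = mex({0, 1, 2, 3, 5}) = 4
G(22) = mex({1, 2, 6}) = 0
G(23) = mex({0, 1, 2, 3, 4, 6}) = 5
G(24) = mex({0, 1, 2, 3, 4}) = 5
G(25) = mex({0, 1, 3, 4, 7}) = 2
G(26) = mex({0, 1, 3, 4, 5, 7}) = 2
G(27) = mex({0, 1, 3, 5}) = 2
G(28) = mex({0, 1, 2, 5}) = 3
G(29) = mex({0, 1, 2, 4, 5, 6}) = 3
G(30) = mex({1, 2, 4, 6}) = 0
G(31) = mex({0, 1, 2, 3, 4, 6}) = 5
G(32) = mex({1, 2, 3, 4, 7}) = 0
G(33) = mex({0, 3, 7}) = 1
G(34) = mex({0, 2, 3, 5, 7}) = 1
Therefore G(34) = 1.

1


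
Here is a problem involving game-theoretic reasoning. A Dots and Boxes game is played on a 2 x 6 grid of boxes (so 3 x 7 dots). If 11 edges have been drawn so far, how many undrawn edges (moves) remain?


Grid: 2 x 6 boxes, i.e. 3 rows and 7 columns of dots.
Horizontal edges: (rows + 1) * cols = 3 * 6 = 18
Vertical edges: rows * (cols + 1) = 2 * 7 = 14
Total edges: 18 + 14 = 32
Edges drawn: 11
Remaining: 32 - 11 = 21

21


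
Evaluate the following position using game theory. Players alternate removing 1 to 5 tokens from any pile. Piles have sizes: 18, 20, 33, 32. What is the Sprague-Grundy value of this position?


Subtraction set: {1, 2, 3, 4, 5}
For this subtraction set, G(n) = n mod 6 (period = max + 1 = 6).
Pile 1 (size 18): G(18) = 18 mod 6 = 0
Pile 2 (size 20): G(20) = 20 mod 6 = 2
Pile 3 (size 33): G(33) = 33 mod 6 = 3
Pile 4 (size 32): G(32) = 32 mod 6 = 2
Total Grundy value = XOR of all: 0 XOR 2 XOR 3 XOR 2 = 3

3


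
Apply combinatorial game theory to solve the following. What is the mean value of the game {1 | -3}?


Game = {1 | -3}, a switch {a | b} with numbers a > b.
Its thermograph has left wall a - t and right wall b + t, which meet at t = (a - b)/2, where both equal (a + b)/2. So the mast (mean value) is at (a + b)/2.
Mean = (1 + (-3))/2 = -2/2 = -1

-1


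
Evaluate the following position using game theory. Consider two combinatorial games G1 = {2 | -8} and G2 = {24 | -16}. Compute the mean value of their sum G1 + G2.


G1 = {2 | -8}, G2 = {24 | -16}
Each is a switch {a | b} with numbers a > b; its mean value is (a + b)/2, and mean value is additive over game sums: m(G1 + G2) = m(G1) + m(G2).
Mean of G1 = (2 + (-8))/2 = -6/2 = -3
Mean of G2 = (24 + (-16))/2 = 8/2 = 4
Mean of G1 + G2 = -3 + 4 = 1

1


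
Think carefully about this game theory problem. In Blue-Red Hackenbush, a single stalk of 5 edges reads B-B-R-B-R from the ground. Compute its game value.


Edges (from ground): B-B-R-B-R
By Berlekamp's sign-expansion rule, a Blue-Red Hackenbush stalk has the value of the surreal number whose sign sequence is the edge sequence with B -> + and R -> -.
Sign sequence: ++-+-
Trace the sign expansion in the surreal number tree, starting from 0:
Edge 1: B (sign +) -> bounds (0, +inf), value = 1
Edge 2: B (sign +) -> bounds (1, +inf), value = 2
Edge 3: R (sign -) -> bounds (1, 2), value = 3/2
Edge 4: B (sign +) -> bounds (3/2, 2), value = 7/4
Edge 5: R (sign -) -> bounds (3/2, 7/4), value = 13/8
Game value = 13/8

13/8


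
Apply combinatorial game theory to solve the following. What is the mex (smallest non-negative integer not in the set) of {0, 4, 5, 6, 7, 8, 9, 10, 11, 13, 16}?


Set = {0, 4, 5, 6, 7, 8, 9, 10, 11, 13, 16}
0 is in the set.
1 is NOT in the set. This is the mex.
mex = 1

1


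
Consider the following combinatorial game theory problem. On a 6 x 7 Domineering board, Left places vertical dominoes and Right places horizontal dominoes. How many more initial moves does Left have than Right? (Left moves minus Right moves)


Board is 6 x 7 (rows x cols).
Left (vertical) placements: (rows-1) * cols = 5 * 7 = 35
Right (horizontal) placements: rows * (cols-1) = 6 * 6 = 36
Advantage = Left - Right = 35 - 36 = -1

-1


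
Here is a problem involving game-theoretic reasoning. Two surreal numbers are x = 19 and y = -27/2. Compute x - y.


x = 19, y = -27/2
Converting to common denominator: 2
x = 38/2, y = -27/2
x - y = 19 - -27/2 = 65/2

65/2


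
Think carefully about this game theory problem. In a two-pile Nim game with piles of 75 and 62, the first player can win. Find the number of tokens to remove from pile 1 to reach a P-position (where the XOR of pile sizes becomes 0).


Piles: 75 and 62
Current XOR: 75 XOR 62 = 117 (non-zero, so this is an N-position).
To make the XOR zero, we need to find a move that balances the piles.
For pile 1 (size 75): target = 75 XOR 117 = 62
We reduce pile 1 from 75 to 62.
Tokens removed: 75 - 62 = 13
Verification: 62 XOR 62 = 0

13


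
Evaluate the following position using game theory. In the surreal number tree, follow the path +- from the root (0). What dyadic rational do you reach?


Sign expansion: +-
Rule: track bounds (lo, hi), initially (-inf, +inf). On '+', the current value becomes lo and we move to the simplest number in (value, hi): value + 1 if hi = +inf, otherwise the midpoint (value + hi)/2. On '-', the current value becomes hi and we move to value - 1 if lo = -inf, otherwise the midpoint (lo + value)/2.
Start at 0.
Step 1: sign = +, move right. Bounds: (0, +inf). Value = 1
Step 2: sign = -, move left. Bounds: (0, 1). Value = 1/2
The surreal number with sign expansion +- is 1/2.

1/2


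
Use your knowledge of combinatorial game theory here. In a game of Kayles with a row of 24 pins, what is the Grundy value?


Kayles: a move removes 1 or 2 adjacent pins from a contiguous row.
Removing pins from a row of k leaves two independent rows (a, b) with a + b = k - 1 (one pin) or a + b = k - 2 (two pins); an end removal gives a = 0.
By Sprague-Grundy, G(k) = mex{ G(a) XOR G(b) } over all these splits. G(0) = 0.
G(1): splits (0,0):0^0=0 -> mex({0}) = 1
G(2): splits (0,1):0^1=1 (0,0):0^0=0 -> mex({0, 1}) = 2
G(3): splits (0,2):0^2=2 (1,1):1^1=0 (0,1):0^1=1 -> mex({0, 1, 2}) = 3
G(4): splits (0,3):0^3=3 (1,2):1^2=3 (0,2):0^2=2 (1,1):1^1=0 -> mex({0, 2, 3}) = 1
G(5): splits (0,4):0^1=1 (1,3):1^3=2 (2,2):2^2=0 (0,3):0^3=3 (1,2):1^2=3 -> mex({0, 1, 2, 3}) = 4
G(6) = mex({0, 1, 2, 4}) = 3
G(7) = mex({0, 1, 3, 4, 5}) = 2
G(8) = mex({0, 2, 3, 5, 6}) = 1
G(9) = mex({0, 1, 2, 3, 6, 7}) = 4
G(10) = mex({0, 1, 3, 4, 5, 7}) = 2
G(11) = mex({0, 1, 2, 3, 4, 5}) = 6
G(12) = mex({0, 1, 2, 3, 5, 6, 7}) = 4
G(13) = mex({0, 2, 3, 4, 6, 7}) = 1
G(14) = mex({0, 1, 4, 5, 6, 7}) = 2
G(15) = mex({0, 1, 2, 3, 4, 5, 6}) = 7
G(16) = mex({0, 2, 3, 5, 6, 7}) = 1
G(17) = mex({0, 1, 2, 3, 5, 6, 7}) = 4
G(18) = mex({0, 1, 2, 4, 5, 6}) = 3
G(19) = mex({0, 1, 3, 4, 5, 7}) = 2
G(20) = mex({0, 2, 3, 4, 5, 6, 7}) = 1
G(21) = mex({0, 1, 2, 3, 5, 6, 7}) = 4
G(22) = mex({0, 1, 2, 3, 4, 5, 7}) = 6
G(23) = mex({0, 1, 2, 3, 4, 5, 6}) = 7
G(24) = mex({0, 1, 2, 3, 5, 6, 7}) = 4
Therefore G(24) = 4.

4


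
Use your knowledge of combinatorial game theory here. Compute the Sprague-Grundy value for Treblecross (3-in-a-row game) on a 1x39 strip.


Treblecross: place X on empty cells; 3-in-a-row wins.
Playing within two cells of an existing X lets the opponent win at once, so sensible play treats the cells i-2..i+2 around each X as dead. The player left with no safe cell loses, so this is a normal-play take-away game on strips of safe cells.
Placing X at cell i (0-indexed) of a strip of k safe cells leaves independent strips of sizes max(0, i-2) and max(0, k-i-3). Hence G(k) = mex{ G(max(0,i-2)) XOR G(max(0,k-i-3)) : 0 <= i < k }, with G(0) = 0.
G(1): splits (0,0):0^0=0 -> mex({0}) = 1
G(2): splits (0,0):0^0=0 -> mex({0}) = 1
G(3): splits (0,0):0^0=0 -> mex({0}) = 1
G(4): splits (0,1):0^1=1 (0,0):0^0=0 -> mex({0, 1}) = 2
G(5): splits (0,2):0^1=1 (0,1):0^1=1 (0,0):0^0=0 -> mex({0, 1}) = 2
G(6) = mex({1}) = 0
G(7) = mex({0, 1, 2}) = 3
G(8) = mex({0, 1, 2}) = 3
G(9) = mex({0, 2}) = 1
G(10) = mex({0, 2, 3}) = 1
G(11) = mex({0, 3}) = 1
G(12) = mex({1, 3}) = 0
G(13) = mex({0, 1, 2, 3}) = 4
G(14) = mex({0, 1, 2}) = 3
G(15) = mex({0, 1, 2}) = 3
G(16) = mex({0, 1, 2, 4}) = 3
G(17) = mex({0, 1, 3, 4}) = 2
G(18) = mex({0, 1, 3, 4}) = 2
G(19) = mex({0, 1, 3, 5}) = 2
G(20) = mex({0, 1, 2, 3, 5}) = 4
G(21) = mex({0, 1, 2, 3, 5}) = 4
G(22) = mex({1, 2, 6}) = 0
G(23) = mex({0, 1, 2, 3, 4, 6}) = 5
G(24) = mex({0, 1, 2, 3, 4}) = 5
G(25) = mex({0, 1, 3, 4, 7}) = 2
G(26) = mex({0, 1, 3, 4, 5, 7}) = 2
G(27) = mex({0, 1, 3, 5}) = 2
G(28) = mex({0, 1, 2, 5}) = 3
G(29) = mex({0, 1, 2, 4, 5, 6}) = 3
G(30) = mex({1, 2, 4, 6}) = 0
G(31) = mex({0, 1, 2, 3, 4, 6}) = 5
G(32) = mex({1, 2, 3, 4, 7}) = 0
G(33) = mex({0, 3, 7}) = 1
G(34) = mex({0, 2, 3, 5, 7}) = 1
G(35) = mex({0, 2, 3, 5, 6}) = 1
G(36) = mex({0, 1, 2, 5, 6}) = 3
G(37) = mex({0, 1, 2, 4, 5, 6}) = 3
G(38) = mex({0, 1, 2, 4}) = 3
G(39) = mex({0, 1, 2, 3, 4, 7}) = 5
Therefore G(39) = 5.

5


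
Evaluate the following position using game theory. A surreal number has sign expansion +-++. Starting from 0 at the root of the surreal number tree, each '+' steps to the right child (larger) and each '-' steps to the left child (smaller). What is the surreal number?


Sign expansion: +-++
Rule: track bounds (lo, hi), initially (-inf, +inf). On '+', the current value becomes lo and we move to the simplest number in (value, hi): value + 1 if hi = +inf, otherwise the midpoint (value + hi)/2. On '-', the current value becomes hi and we move to value - 1 if lo = -inf, otherwise the midpoint (lo + value)/2.
Start at 0.
Step 1: sign = +, move right. Bounds: (0, +inf). Value = 1
Step 2: sign = -, move left. Bounds: (0, 1). Value = 1/2
Step 3: sign = +, move right. Bounds: (1/2, 1). Value = 3/4
Step 4: sign = +, move right. Bounds: (3/4, 1). Value = 7/8
The surreal number with sign expansion +-++ is 7/8.

7/8


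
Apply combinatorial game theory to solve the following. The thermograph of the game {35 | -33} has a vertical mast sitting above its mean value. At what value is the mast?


Game = {35 | -33}, a switch {a | b} with numbers a > b.
Its thermograph has left wall a - t and right wall b + t, which meet at t = (a - b)/2, where both equal (a + b)/2. So the mast (mean value) is at (a + b)/2.
Mean = (35 + (-33))/2 = 2/2 = 1

1


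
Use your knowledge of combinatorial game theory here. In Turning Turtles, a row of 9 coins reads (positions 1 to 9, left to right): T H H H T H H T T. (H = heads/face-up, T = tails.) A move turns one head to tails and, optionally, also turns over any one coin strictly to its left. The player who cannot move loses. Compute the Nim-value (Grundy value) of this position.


Coins: T H H H T H H T T
Key fact: a single head at position k behaves exactly like a Nim heap of size k (turning it to T and optionally flipping a coin at j < k corresponds to moving the heap from k to j, or to 0), and heads combine as a disjunctive sum (two heads at the same place would cancel, matching j XOR j = 0). So the Nim-value is the XOR of the 1-indexed positions of the heads.
Face-up positions (1-indexed): [2, 3, 4, 6, 7]
XOR 0 with 2: 0 XOR 2 = 2
XOR 2 with 3: 2 XOR 3 = 1
XOR 1 with 4: 1 XOR 4 = 5
XOR 5 with 6: 5 XOR 6 = 3
XOR 3 with 7: 3 XOR 7 = 4
Nim-value = 4

4


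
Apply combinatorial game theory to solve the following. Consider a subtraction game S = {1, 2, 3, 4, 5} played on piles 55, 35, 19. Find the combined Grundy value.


Subtraction set: {1, 2, 3, 4, 5}
For this subtraction set, G(n) = n mod 6 (period = max + 1 = 6).
Pile 1 (size 55): G(55) = 55 mod 6 = 1
Pile 2 (size 35): G(35) = 35 mod 6 = 5
Pile 3 (size 19): G(19) = 19 mod 6 = 1
Total Grundy value = XOR of all: 1 XOR 5 XOR 1 = 5

5


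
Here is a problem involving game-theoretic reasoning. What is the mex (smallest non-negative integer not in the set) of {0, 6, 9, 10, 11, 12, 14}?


Set = {0, 6, 9, 10, 11, 12, 14}
0 is in the set.
1 is NOT in the set. This is the mex.
mex = 1

1


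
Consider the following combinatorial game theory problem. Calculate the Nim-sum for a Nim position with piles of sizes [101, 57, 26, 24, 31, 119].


We need the XOR (exclusive or) of all pile sizes.
After XOR-ing pile 1 (size 101): 0 XOR 101 = 101
After XOR-ing pile 2 (size 57): 101 XOR 57 = 92
After XOR-ing pile 3 (size 26): 92 XOR 26 = 70
After XOR-ing pile 4 (size 24): 70 XOR 24 = 94
After XOR-ing pile 5 (size 31): 94 XOR 31 = 65
After XOR-ing pile 6 (size 119): 65 XOR 119 = 54
The Nim-value of this position is 54.

54


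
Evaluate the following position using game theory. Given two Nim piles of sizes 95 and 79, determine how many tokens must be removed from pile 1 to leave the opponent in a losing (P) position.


Piles: 95 and 79
Current XOR: 95 XOR 79 = 16 (non-zero, so this is an N-position).
To make the XOR zero, we need to find a move that balances the piles.
For pile 1 (size 95): target = 95 XOR 16 = 79
We reduce pile 1 from 95 to 79.
Tokens removed: 95 - 79 = 16
Verification: 79 XOR 79 = 0

16


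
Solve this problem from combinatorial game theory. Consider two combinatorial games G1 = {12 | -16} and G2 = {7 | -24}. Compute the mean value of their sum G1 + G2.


G1 = {12 | -16}, G2 = {7 | -24}
Each is a switch {a | b} with numbers a > b; its mean value is (a + b)/2, and mean value is additive over game sums: m(G1 + G2) = m(G1) + m(G2).
Mean of G1 = (12 + (-16))/2 = -4/2 = -2
Mean of G2 = (7 + (-24))/2 = -17/2 = -17/2
Mean of G1 + G2 = -2 + -17/2 = -21/2

-21/2


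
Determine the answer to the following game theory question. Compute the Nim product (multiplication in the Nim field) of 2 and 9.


Nim multiplication is bilinear over XOR: (u XOR v) * w = (u*w) XOR (v*w).
So we split each operand into its bit components and XOR the pairwise Nim products.
2 = 2 (as XOR of powers of 2).
9 = 1 + 8 (as XOR of powers of 2).
Using the standard Nim-product table on single bits:
  2*2 = 3,   2*4 = 8,   2*8 = 12,
  4*4 = 6,   4*8 = 11,  8*8 = 13,
and  1*x = x (identity), k*l = l*k (commutative).
Pairwise Nim products:
  2 * 1 = 2
  2 * 8 = 12
XOR them: 2 XOR 12 = 14.
Result: 2 * 9 = 14 (in Nim).

14


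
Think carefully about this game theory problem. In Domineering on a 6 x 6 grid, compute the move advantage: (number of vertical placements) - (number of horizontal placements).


Board is 6 x 6 (rows x cols).
Left (vertical) placements: (rows-1) * cols = 5 * 6 = 30
Right (horizontal) placements: rows * (cols-1) = 6 * 5 = 30
Advantage = Left - Right = 30 - 30 = 0

0


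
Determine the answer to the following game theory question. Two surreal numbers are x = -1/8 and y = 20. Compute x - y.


x = -1/8, y = 20
Converting to common denominator: 8
x = -1/8, y = 160/8
x - y = -1/8 - 20 = -161/8

-161/8


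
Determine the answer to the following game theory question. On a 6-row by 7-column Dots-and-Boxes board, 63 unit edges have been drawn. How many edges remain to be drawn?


Grid: 6 x 7 boxes, i.e. 7 rows and 8 columns of dots.
Horizontal edges: (rows + 1) * cols = 7 * 7 = 49
Vertical edges: rows * (cols + 1) = 6 * 8 = 48
Total edges: 49 + 48 = 97
Edges drawn: 63
Remaining: 97 - 63 = 34

34


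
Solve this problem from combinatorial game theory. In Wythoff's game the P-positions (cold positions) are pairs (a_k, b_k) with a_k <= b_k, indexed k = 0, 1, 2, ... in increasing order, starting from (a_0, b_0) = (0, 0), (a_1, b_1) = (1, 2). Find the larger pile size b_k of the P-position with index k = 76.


By Wythoff's theorem, a_k = floor(k * phi) and b_k = floor(k * phi^2) = a_k + k, where phi = (1 + sqrt(5))/2 is the golden ratio.
phi = (1 + sqrt(5))/2 = 1.618034
phi^2 = phi + 1 = 2.618034
k = 76
k * phi^2 = 76 * 2.618034 = 198.970583
b_76 = floor(k * phi^2) = 198 (check: a_76 + k = 122 + 76 = 198)

198


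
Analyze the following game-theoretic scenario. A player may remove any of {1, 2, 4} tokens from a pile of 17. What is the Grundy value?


The subtraction set is S = {1, 2, 4}.
G(k) = mex{ G(k - s) : s in S, s <= k }. We compute iteratively: G(0) = 0.
G(1) = mex({0}) = 1
G(2) = mex({0, 1}) = 2
G(3) = mex({1, 2}) = 0
G(4) = mex({0, 2}) = 1
G(5) = mex({0, 1}) = 2
G(6) = mex({1, 2}) = 0
Observe that G(3)..G(6) = 0, 1, 2, 0 repeats G(0)..G(3) = 0, 1, 2, 0.
For k >= max(S) = 4, G(k) is determined by the previous 4 values G(k-4)..G(k-1); a window of 4 consecutive values has recurred shifted by 3, so by induction G(k + 3) = G(k) for all k >= 0: the sequence is periodic from the start with period 3.
One period: G(0..2) = 0, 1, 2.
17 mod 3 = 2, so G(17) = G(2) = 2.

2


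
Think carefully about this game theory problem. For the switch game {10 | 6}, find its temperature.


The game is {10 | 6}, a switch {a | b} with numbers a > b.
Cooling {a | b} by t gives {a - t | b + t}, which stops being hot when a - t = b + t, i.e. at t = (a - b)/2. So the temperature of a switch is (a - b)/2.
Temperature = (Left option - Right option) / 2
= (10 - (6)) / 2
= 4 / 2
= 2

2


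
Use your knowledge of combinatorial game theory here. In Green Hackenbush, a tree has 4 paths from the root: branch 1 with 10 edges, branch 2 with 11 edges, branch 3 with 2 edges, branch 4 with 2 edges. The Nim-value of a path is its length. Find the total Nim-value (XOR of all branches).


The tree has 4 branches from the ground vertex.
In Green Hackenbush, the Nim-value of a simple path of length k is k.
Branch 1: length 10, Nim-value = 10
Branch 2: length 11, Nim-value = 11
Branch 3: length 2, Nim-value = 2
Branch 4: length 2, Nim-value = 2
Total Nim-value = XOR of all branch values:
0 XOR 10 = 10
10 XOR 11 = 1
1 XOR 2 = 3
3 XOR 2 = 1
Nim-value of the tree = 1

1


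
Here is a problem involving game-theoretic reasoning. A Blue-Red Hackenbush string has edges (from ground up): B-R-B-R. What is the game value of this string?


Edges (from ground): B-R-B-R
By Berlekamp's sign-expansion rule, a Blue-Red Hackenbush stalk has the value of the surreal number whose sign sequence is the edge sequence with B -> + and R -> -.
Sign sequence: +-+-
Trace the sign expansion in the surreal number tree, starting from 0:
Edge 1: B (sign +) -> bounds (0, +inf), value = 1
Edge 2: R (sign -) -> bounds (0, 1), value = 1/2
Edge 3: B (sign +) -> bounds (1/2, 1), value = 3/4
Edge 4: R (sign -) -> bounds (1/2, 3/4), value = 5/8
Game value = 5/8

5/8


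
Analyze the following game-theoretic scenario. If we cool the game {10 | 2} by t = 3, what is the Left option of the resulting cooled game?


Original game: {10 | 2} (a switch {a | b} with a > b).
Cooling by t (for t below the temperature (a - b)/2 = 4) taxes each move by t: {a | b} cooled by t is {a - t | b + t}.
Cooling amount: t = 3
Cooled Left option: 10 - 3 = 7
Cooled Right option: 2 + 3 = 5
Cooled game: {7 | 5}
Left option = 7

7


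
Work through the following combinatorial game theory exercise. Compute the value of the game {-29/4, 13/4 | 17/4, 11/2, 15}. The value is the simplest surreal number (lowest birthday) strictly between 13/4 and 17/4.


Left options: {-29/4, 13/4}, max = 13/4
Right options: {17/4, 11/2, 15}, min = 17/4
All options are numbers and max(Left) < min(Right), so by the simplicity theorem the value is the simplest (earliest-born) number strictly between 13/4 and 17/4.
The only integer strictly between 13/4 and 17/4 is 4.
No non-integer in the interval can be simpler: if x is a non-integer in the interval, then floor(x) or ceil(x) also lies in the interval (the interval contains an integer), and both are proper prefixes of x's sign expansion, i.e. born earlier. So the game value is 4.
Game value = 4

4


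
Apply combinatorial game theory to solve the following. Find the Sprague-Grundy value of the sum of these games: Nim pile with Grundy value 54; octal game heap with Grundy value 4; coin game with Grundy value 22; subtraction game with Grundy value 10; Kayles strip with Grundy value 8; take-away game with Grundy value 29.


By the Sprague-Grundy theorem, the Grundy value of a sum of games is the XOR of individual Grundy values.
Nim pile: Grundy value = 54. Running XOR: 0 XOR 54 = 54
octal game heap: Grundy value = 4. Running XOR: 54 XOR 4 = 50
coin game: Grundy value = 22. Running XOR: 50 XOR 22 = 36
subtraction game: Grundy value = 10. Running XOR: 36 XOR 10 = 46
Kayles strip: Grundy value = 8. Running XOR: 46 XOR 8 = 38
take-away game: Grundy value = 29. Running XOR: 38 XOR 29 = 59
The combined Grundy value is 59.

59


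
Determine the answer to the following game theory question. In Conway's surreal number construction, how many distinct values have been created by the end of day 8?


Day 0: {|} = 0 is born. Count = 1.
Day n: the number of surreal numbers born by day n is 2^(n+1) - 1.
By day 0: 2^1 - 1 = 1
By day 1: 2^2 - 1 = 3
By day 2: 2^3 - 1 = 7
By day 3: 2^4 - 1 = 15
By day 4: 2^5 - 1 = 31
By day 5: 2^6 - 1 = 63
By day 6: 2^7 - 1 = 127
By day 7: 2^8 - 1 = 255
By day 8: 2^9 - 1 = 511
By day 8: 511 surreal numbers.

511


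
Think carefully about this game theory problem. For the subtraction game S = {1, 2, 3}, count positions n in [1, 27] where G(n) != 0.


Subtraction set S = {1, 2, 3}, so G(n) = n mod 4.
G(n) = 0 when n is a multiple of 4.
Multiples of 4 in [1, 27]: 6
N-positions (nonzero Grundy) = 27 - 6 = 21

21


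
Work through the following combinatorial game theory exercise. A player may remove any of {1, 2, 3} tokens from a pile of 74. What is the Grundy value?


The subtraction set is S = {1, 2, 3}.
G(k) = mex{ G(k - s) : s in S, s <= k }. We compute iteratively: G(0) = 0.
G(1) = mex({0}) = 1
G(2) = mex({0, 1}) = 2
G(3) = mex({0, 1, 2}) = 3
G(4) = mex({1, 2, 3}) = 0
G(5) = mex({0, 2, 3}) = 1
G(6) = mex({0, 1, 3}) = 2
Observe that G(4)..G(6) = 0, 1, 2 repeats G(0)..G(2) = 0, 1, 2.
For k >= max(S) = 3, G(k) is determined by the previous 3 values G(k-3)..G(k-1); a window of 3 consecutive values has recurred shifted by 4, so by induction G(k + 4) = G(k) for all k >= 0: the sequence is periodic from the start with period 4.
One period: G(0..3) = 0, 1, 2, 3.
74 mod 4 = 2, so G(74) = G(2) = 2.

2


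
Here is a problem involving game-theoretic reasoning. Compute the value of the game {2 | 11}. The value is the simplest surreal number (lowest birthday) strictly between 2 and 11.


Left options: {2}, max = 2
Right options: {11}, min = 11
All options are numbers and max(Left) < min(Right), so by the simplicity theorem the value is the simplest (earliest-born) number strictly between 2 and 11.
Integers 3 through 10 all lie strictly between 2 and 11.
Among integers, the simplest (lowest birthday = smallest |n|; 0 is born on day 0, +-n on day n) is 3.
No non-integer in the interval can be simpler: if x is a non-integer in the interval, then floor(x) or ceil(x) also lies in the interval (the interval contains an integer), and both are proper prefixes of x's sign expansion, i.e. born earlier. So the game value is 3.
Game value = 3

3


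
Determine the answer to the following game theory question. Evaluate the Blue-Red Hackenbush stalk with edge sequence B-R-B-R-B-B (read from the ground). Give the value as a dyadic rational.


Edges (from ground): B-R-B-R-B-B
By Berlekamp's sign-expansion rule, a Blue-Red Hackenbush stalk has the value of the surreal number whose sign sequence is the edge sequence with B -> + and R -> -.
Sign sequence: +-+-++
Trace the sign expansion in the surreal number tree, starting from 0:
Edge 1: B (sign +) -> bounds (0, +inf), value = 1
Edge 2: R (sign -) -> bounds (0, 1), value = 1/2
Edge 3: B (sign +) -> bounds (1/2, 1), value = 3/4
Edge 4: R (sign -) -> bounds (1/2, 3/4), value = 5/8
Edge 5: B (sign +) -> bounds (5/8, 3/4), value = 11/16
Edge 6: B (sign +) -> bounds (11/16, 3/4), value = 23/32
Game value = 23/32

23/32
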